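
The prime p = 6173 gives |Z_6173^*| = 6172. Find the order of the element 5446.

6172

The order of 5446 must divide p − 1 = 6172 = 2^2 · 1543.
Divisors: 1, 2, 4, 1543, 3086, 6172.
Check each in increasing order: 5446^1 ≡ 5446;  5446^2 ≡ 3824;  5446^4 ≡ 5312;  5446^1543 ≡ 2447;  5446^3086 ≡ 6172;  5446^6172 ≡ 1.
Smallest exponent giving 1 is 6172.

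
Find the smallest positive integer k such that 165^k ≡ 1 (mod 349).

The order of 165 must divide p − 1 = 348 = 2^2 · 3 · 29.
Divisors: 1, 2, 3, 4, 6, 12, 29, 58, 87, 116, 174, 348.
Check each in increasing order: 165^1 ≡ 165;  165^2 ≡ 3;  165^3 ≡ 146;  165^4 ≡ 9;  165^6 ≡ 27;  165^12 ≡ 31;  165^29 ≡ 24;  165^58 ≡ 227;  165^87 ≡ 213;  165^116 ≡ 226;  165^174 ≡ 348;  165^348 ≡ 1.
Smallest exponent giving 1 is 348.

348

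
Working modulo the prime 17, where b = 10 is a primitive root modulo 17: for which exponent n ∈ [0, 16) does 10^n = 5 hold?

7

Successive powers of 10 modulo 17:
  10^0=1  10^1=10  10^2=15  10^3=14  10^4=4  10^5=6
  10^6=9  10^7=5
So 10^7 ≡ 5 (mod 17), giving n = 7.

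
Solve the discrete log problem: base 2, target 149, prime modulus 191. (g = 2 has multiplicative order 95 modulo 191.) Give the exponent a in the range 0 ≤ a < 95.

14

Successive powers of 2 modulo 191:
  2^0=1  2^1=2  2^2=4  2^3=8  2^4=16  2^5=32
  2^6=64  2^7=128  2^8=65  2^9=130  2^10=69  2^11=138
  2^12=85  2^13=170  2^14=149
So 2^14 ≡ 149 (mod 191), giving a = 14.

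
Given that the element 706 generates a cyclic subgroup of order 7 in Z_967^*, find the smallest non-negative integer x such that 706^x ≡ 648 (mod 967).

3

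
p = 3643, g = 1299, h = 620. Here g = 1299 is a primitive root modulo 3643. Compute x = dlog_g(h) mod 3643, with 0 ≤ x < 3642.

Baby-step giant-step with m = ceil(sqrt(3642)) = 61.
Baby table (1299^j mod 3643 for j=0..60):
  0:1  1:1299  2:692  3:2730  4:1631  5:2086  6:2965  7:884
  8:771  9:3347  10:1654  11:2819  12:666  13:1743  14:1854  15:323
  16:632  17:1293  18:184  19:2221  20:3466  21:3229  22:1378  23:1309
  24:2753  25:2364  26:3430  27:181  28:1967  29:1390  30:2325  31:128
  32:2337  33:1144  34:3355  35:1117  36:1069  37:648  38:219  39:327
  40:2185  41:418  42:175  43:1459  44:881  45:517  46:1271  47:750
  48:1569  49:1694  50:134  51:2845  52:1653  53:1520  54:3617  55:2656
  56:223  57:1880  58:1310  59:409  60:3056
Giant step factor: 1299^(-61) ≡ 55 (mod 3643).
Scan 620·55^i mod 3643 for i = 0, 1, …:
  i=0: 620   i=1: 1313   i=2: 2998   i=3: 955
  i=4: 1523   i=5: 3619   i=6: 2323   i=7: 260
  i=8: 3371   i=9: 3255     …   i=57: 1130
  i=58: 219
Match at i=58, j=38: x = 58·61 + 38 = 3576.

3576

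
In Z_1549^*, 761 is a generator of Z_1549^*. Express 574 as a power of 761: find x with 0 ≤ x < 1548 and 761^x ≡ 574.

555

Baby-step giant-step with m = ceil(sqrt(1548)) = 40.
Baby table (761^j mod 1549 for j=0..39):
  0:1  1:761  2:1344  3:444  4:202  5:371  6:413  7:1395
  8:530  9:590  10:1329  11:1421  12:179  13:1456  14:481  15:477
  16:531  17:1351  18:1124  19:316  20:381  21:278  22:894  23:323
  24:1061  25:392  26:904  27:188  28:560  29:185  30:1375  31:800
  32:43  33:194  34:479  35:504  36:941  37:463  38:720  39:1123
Giant step factor: 761^(-40) ≡ 1093 (mod 1549).
Scan 574·1093^i mod 1549 for i = 0, 1, …:
  i=0: 574   i=1: 37   i=2: 167   i=3: 1298
  i=4: 1379   i=5: 70   i=6: 609   i=7: 1116
  i=8: 725   i=9: 886   i=10: 273   i=11: 981
  i=12: 325   i=13: 504
Match at i=13, j=35: x = 13·40 + 35 = 555.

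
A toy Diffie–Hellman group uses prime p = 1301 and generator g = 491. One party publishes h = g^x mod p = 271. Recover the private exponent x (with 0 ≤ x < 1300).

76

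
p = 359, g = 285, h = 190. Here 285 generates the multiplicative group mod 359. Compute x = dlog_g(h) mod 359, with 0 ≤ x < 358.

37

Baby-step giant-step with m = ceil(sqrt(358)) = 19.
Baby table (285^j mod 359 for j=0..18):
  0:1  1:285  2:91  3:87  4:24  5:19  6:30  7:293
  8:217  9:97  10:2  11:211  12:182  13:174  14:48  15:38
  16:60  17:227  18:75
Giant step factor: 285^(-19) ≡ 161 (mod 359).
Scan 190·161^i mod 359 for i = 0, 1, …:
  i=0: 190   i=1: 75
Match at i=1, j=18: x = 1·19 + 18 = 37.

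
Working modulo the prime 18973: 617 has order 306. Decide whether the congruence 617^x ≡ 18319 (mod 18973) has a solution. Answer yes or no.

no

18319 ∈ ⟨617⟩ iff 18319^306 ≡ 1 (mod 18973), since |⟨617⟩| = 306.
18319^306 mod 18973 = 3906.
Since 3906 ≠ 1, 18319 does not lie in the subgroup.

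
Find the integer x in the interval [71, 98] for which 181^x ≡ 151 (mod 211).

Compute 181^71 mod 211 = 2, then multiply by 181 repeatedly:
  181^71=2  181^72=151
Found 151 at exponent 72.

72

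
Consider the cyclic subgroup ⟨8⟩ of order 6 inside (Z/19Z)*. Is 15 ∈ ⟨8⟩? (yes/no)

no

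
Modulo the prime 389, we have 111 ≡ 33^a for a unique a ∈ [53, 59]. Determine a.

54

Compute 33^53 mod 389 = 357, then multiply by 33 repeatedly:
  33^53=357  33^54=111
Found 111 at exponent 54.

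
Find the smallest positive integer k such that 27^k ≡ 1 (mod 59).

The order of 27 must divide p − 1 = 58 = 2 · 29.
Divisors: 1, 2, 29, 58.
Check each in increasing order: 27^1 ≡ 27;  27^2 ≡ 21;  27^29 ≡ 1.
Smallest exponent giving 1 is 29.

29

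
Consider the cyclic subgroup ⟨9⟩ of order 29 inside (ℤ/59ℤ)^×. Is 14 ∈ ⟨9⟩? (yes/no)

14 ∈ ⟨9⟩ iff 14^29 ≡ 1 (mod 59), since |⟨9⟩| = 29.
14^29 mod 59 = 58.
Since 58 ≠ 1, 14 does not lie in the subgroup.

no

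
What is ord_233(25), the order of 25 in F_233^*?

116

The order of 25 must divide p − 1 = 232 = 2^3 · 29.
Divisors: 1, 2, 4, 8, 29, 58, 116, 232.
Check each in increasing order: 25^1 ≡ 25;  25^2 ≡ 159;  25^4 ≡ 117;  25^8 ≡ 175;  25^29 ≡ 144;  25^58 ≡ 232;  25^116 ≡ 1.
Smallest exponent giving 1 is 116.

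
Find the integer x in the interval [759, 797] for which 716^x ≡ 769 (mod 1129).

762

Compute 716^759 mod 1129 = 1047, then multiply by 716 repeatedly:
  716^759=1047  716^760=1125  716^761=523  716^762=769
Found 769 at exponent 762.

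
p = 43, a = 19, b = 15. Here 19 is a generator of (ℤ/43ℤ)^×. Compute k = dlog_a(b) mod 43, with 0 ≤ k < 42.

8

Baby-step giant-step with m = ceil(sqrt(42)) = 7.
Baby table (19^j mod 43 for j=0..6):
  0:1  1:19  2:17  3:22  4:31  5:30  6:11
Giant step factor: 19^(-7) ≡ 7 (mod 43).
Scan 15·7^i mod 43 for i = 0, 1, …:
  i=0: 15   i=1: 19
Match at i=1, j=1: k = 1·7 + 1 = 8.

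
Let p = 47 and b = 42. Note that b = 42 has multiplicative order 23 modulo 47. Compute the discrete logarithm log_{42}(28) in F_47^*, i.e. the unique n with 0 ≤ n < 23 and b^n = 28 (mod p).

Successive powers of 42 modulo 47:
  42^0=1  42^1=42  42^2=25  42^3=16  42^4=14  42^5=24
  42^6=21  42^7=36  42^8=8  42^9=7  42^10=12  42^11=34
  42^12=18  42^13=4  42^14=27  42^15=6  42^16=17  42^17=9
  42^18=2  42^19=37  42^20=3  42^21=32  42^22=28
So 42^22 ≡ 28 (mod 47), giving n = 22.

22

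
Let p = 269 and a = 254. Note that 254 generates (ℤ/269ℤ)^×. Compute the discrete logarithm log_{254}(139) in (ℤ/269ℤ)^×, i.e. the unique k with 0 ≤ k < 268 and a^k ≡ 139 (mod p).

Baby-step giant-step with m = ceil(sqrt(268)) = 17.
Baby table (254^j mod 269 for j=0..16):
  0:1  1:254  2:225  3:122  4:53  5:12  6:89  7:10
  8:119  9:98  10:144  11:261  12:120  13:83  14:100  15:114
  16:173
Giant step factor: 254^(-17) ≡ 17 (mod 269).
Scan 139·17^i mod 269 for i = 0, 1, …:
  i=0: 139   i=1: 211   i=2: 90   i=3: 185
  i=4: 186   i=5: 203   i=6: 223   i=7: 25
  i=8: 156   i=9: 231   i=10: 161   i=11: 47
  i=12: 261
Match at i=12, j=11: k = 12·17 + 11 = 215.

215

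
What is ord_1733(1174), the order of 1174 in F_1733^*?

The order of 1174 must divide p − 1 = 1732 = 2^2 · 433.
Divisors: 1, 2, 4, 433, 866, 1732.
Check each in increasing order: 1174^1 ≡ 1174;  1174^2 ≡ 541;  1174^4 ≡ 1537;  1174^433 ≡ 1.
Smallest exponent giving 1 is 433.

433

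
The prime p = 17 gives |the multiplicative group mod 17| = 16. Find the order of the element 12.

The order of 12 must divide p − 1 = 16 = 2^4.
Divisors: 1, 2, 4, 8, 16.
Check each in increasing order: 12^1 ≡ 12;  12^2 ≡ 8;  12^4 ≡ 13;  12^8 ≡ 16;  12^16 ≡ 1.
Smallest exponent giving 1 is 16.

16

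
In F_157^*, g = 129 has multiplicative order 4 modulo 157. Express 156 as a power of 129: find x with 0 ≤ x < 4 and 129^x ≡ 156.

2

Successive powers of 129 modulo 157:
  129^0=1  129^1=129  129^2=156
So 129^2 ≡ 156 (mod 157), giving x = 2.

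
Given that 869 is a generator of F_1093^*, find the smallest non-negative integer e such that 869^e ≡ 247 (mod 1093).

597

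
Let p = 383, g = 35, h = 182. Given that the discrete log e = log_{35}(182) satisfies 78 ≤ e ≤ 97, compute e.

Compute 35^78 mod 383 = 27, then multiply by 35 repeatedly:
  35^78=27  35^79=179  35^80=137  35^81=199  35^82=71
  35^83=187  35^84=34  35^85=41  35^86=286  35^87=52
  35^88=288  35^89=122  35^90=57  35^91=80  35^92=119
  35^93=335  35^94=235  35^95=182
Found 182 at exponent 95.

95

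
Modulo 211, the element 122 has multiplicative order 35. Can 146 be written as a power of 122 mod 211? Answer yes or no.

no

146 ∈ ⟨122⟩ iff 146^35 ≡ 1 (mod 211), since |⟨122⟩| = 35.
146^35 mod 211 = 210.
Since 210 ≠ 1, 146 does not lie in the subgroup.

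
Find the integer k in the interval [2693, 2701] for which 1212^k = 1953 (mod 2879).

2699

Compute 1212^2693 mod 2879 = 1652, then multiply by 1212 repeatedly:
  1212^2693=1652  1212^2694=1319  1212^2695=783  1212^2696=1805  1212^2697=2499
  1212^2698=80  1212^2699=1953
Found 1953 at exponent 2699.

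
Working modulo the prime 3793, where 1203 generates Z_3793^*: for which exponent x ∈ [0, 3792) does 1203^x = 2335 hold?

3218

Baby-step giant-step with m = ceil(sqrt(3792)) = 62.
Baby table (1203^j mod 3793 for j=0..61):
  0:1  1:1203  2:2076  3:1634  4:928  5:1242  6:3477  7:2945
  8:173  9:3297  10:2606  11:2000  12:1238  13:2458  14:2227  15:1223
  16:3378  17:1431  18:3264  19:837  20:1766  21:418  22:2178  23:2964
  24:272  25:1018  26:3308  27:667  28:2078  29:247  30:1287  31:717
  32:1540  33:1636  34:3334  35:1601  36:2952  37:1008  38:2657  39:2665
  40:910  41:2346  42:246  43:84  44:2434  45:3699  46:708  47:2092
  48:1917  49:7  50:835  51:3153  52:59  53:2703  54:1108  55:1581
  56:1650  57:1211  58:321  59:3070  60:2621  61:1080
Giant step factor: 1203^(-62) ≡ 1531 (mod 3793).
Scan 2335·1531^i mod 3793 for i = 0, 1, …:
  i=0: 2335   i=1: 1879   i=2: 1655   i=3: 81
  i=4: 2635   i=5: 2226   i=6: 1892   i=7: 2593
  i=8: 2405   i=9: 2845     …   i=50: 3088
  i=51: 1650
Match at i=51, j=56: x = 51·62 + 56 = 3218.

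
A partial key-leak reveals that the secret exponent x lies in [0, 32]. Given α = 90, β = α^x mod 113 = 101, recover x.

17

Compute 90^0 mod 113 = 1, then multiply by 90 repeatedly:
  90^0=1  90^1=90  90^2=77  90^3=37  90^4=53
  90^5=24  90^6=13  90^7=40  90^8=97  90^9=29
  90^10=11  90^11=86  90^12=56  90^13=68  90^14=18
  90^15=38  90^16=30  90^17=101
Found 101 at exponent 17.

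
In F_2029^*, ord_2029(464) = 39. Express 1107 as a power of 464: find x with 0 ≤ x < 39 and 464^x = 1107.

33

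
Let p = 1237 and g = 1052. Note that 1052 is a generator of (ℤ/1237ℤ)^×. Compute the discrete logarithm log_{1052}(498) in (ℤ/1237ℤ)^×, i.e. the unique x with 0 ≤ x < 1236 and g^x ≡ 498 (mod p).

1009

Baby-step giant-step with m = ceil(sqrt(1236)) = 36.
Baby table (1052^j mod 1237 for j=0..35):
  0:1  1:1052  2:826  3:578  4:689  5:1183  6:94  7:1165
  8:950  9:1141  10:442  11:1109  12:177  13:654  14:236  15:872
  16:727  17:338  18:557  19:863  20:1155  21:326  22:303  23:847
  24:404  25:717  26:951  27:956  28:31  29:450  30:866  31:600
  32:330  33:800  34:440  35:242
Giant step factor: 1052^(-36) ≡ 816 (mod 1237).
Scan 498·816^i mod 1237 for i = 0, 1, …:
  i=0: 498   i=1: 632   i=2: 1120   i=3: 1014
  i=4: 1108   i=5: 1118   i=6: 619   i=7: 408
  i=8: 175   i=9: 545     …   i=27: 735
  i=28: 1052
Match at i=28, j=1: x = 28·36 + 1 = 1009.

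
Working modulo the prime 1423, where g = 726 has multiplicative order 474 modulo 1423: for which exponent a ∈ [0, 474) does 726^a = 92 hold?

40

Baby-step giant-step with m = ceil(sqrt(474)) = 22.
Baby table (726^j mod 1423 for j=0..21):
  0:1  1:726  2:566  3:1092  4:181  5:490  6:1413  7:1278
  8:32  9:464  10:1036  11:792  12:100  13:27  14:1103  15:1052
  16:1024  17:618  18:423  19:1153  20:354  21:864
Giant step factor: 726^(-22) ≡ 51 (mod 1423).
Scan 92·51^i mod 1423 for i = 0, 1, …:
  i=0: 92   i=1: 423
Match at i=1, j=18: a = 1·22 + 18 = 40.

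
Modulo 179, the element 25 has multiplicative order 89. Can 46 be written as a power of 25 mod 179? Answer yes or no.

yes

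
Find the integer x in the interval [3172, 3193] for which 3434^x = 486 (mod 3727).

Compute 3434^3172 mod 3727 = 2468, then multiply by 3434 repeatedly:
  3434^3172=2468  3434^3173=3641  3434^3174=2836  3434^3175=173  3434^3176=1489
  3434^3177=3509  3434^3178=515  3434^3179=1912  3434^3180=2561  3434^3181=2481
  3434^3182=3559  3434^3183=773  3434^3184=858  3434^3185=2042  3434^3186=1741
  3434^3187=486
Found 486 at exponent 3187.

3187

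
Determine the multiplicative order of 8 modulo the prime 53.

52

The order of 8 must divide p − 1 = 52 = 2^2 · 13.
Divisors: 1, 2, 4, 13, 26, 52.
Check each in increasing order: 8^1 ≡ 8;  8^2 ≡ 11;  8^4 ≡ 15;  8^13 ≡ 23;  8^26 ≡ 52;  8^52 ≡ 1.
Smallest exponent giving 1 is 52.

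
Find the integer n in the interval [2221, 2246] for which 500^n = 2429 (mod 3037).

2227

Compute 500^2221 mod 3037 = 2875, then multiply by 500 repeatedly:
  500^2221=2875  500^2222=999  500^2223=1432  500^2224=2305  500^2225=1477
  500^2226=509  500^2227=2429
Found 2429 at exponent 2227.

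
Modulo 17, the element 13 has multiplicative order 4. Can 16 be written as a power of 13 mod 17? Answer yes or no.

yes

⟨13⟩ has order 4; its elements mod 17 are {1, 4, 13, 16}.
16 is in this set.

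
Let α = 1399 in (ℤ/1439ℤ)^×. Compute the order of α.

1438

The order of 1399 must divide p − 1 = 1438 = 2 · 719.
Divisors: 1, 2, 719, 1438.
Check each in increasing order: 1399^1 ≡ 1399;  1399^2 ≡ 161;  1399^719 ≡ 1438;  1399^1438 ≡ 1.
Smallest exponent giving 1 is 1438.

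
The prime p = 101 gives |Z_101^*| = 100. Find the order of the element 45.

50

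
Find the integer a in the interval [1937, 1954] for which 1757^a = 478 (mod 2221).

Compute 1757^1937 mod 2221 = 91, then multiply by 1757 repeatedly:
  1757^1937=91  1757^1938=2196  1757^1939=495  1757^1940=1304  1757^1941=1277
  1757^1942=479  1757^1943=2065  1757^1944=1312  1757^1945=2007  1757^1946=1572
  1757^1947=1301  1757^1948=448  1757^1949=902  1757^1950=1241  1757^1951=1636
  1757^1952=478
Found 478 at exponent 1952.

1952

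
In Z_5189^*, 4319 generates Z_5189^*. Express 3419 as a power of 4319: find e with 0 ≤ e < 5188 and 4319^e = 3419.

2469

Baby-step giant-step with m = ceil(sqrt(5188)) = 73.
Baby table (4319^j mod 5189 for j=0..72):
  0:1  1:4319  2:4495  3:1856  4:4248  5:3997  6:4429  7:2197
  8:3351  9:848  10:4267  11:3034  12:1621  13:1138  14:1039  15:4145
  16:205  17:3265  18:3022  19:1683  20:4277  21:4712  22:5059  23:4131
  24:2007  25:2603  26:2983  27:4479  28:209  29:4974  30:246  31:3918
  32:513  33:5133  34:2019  35:2541  36:5033  37:806  38:4484  39:1048
  40:1504  41:4337  42:4402  43:4931  44:1333  45:2626  46:3729  47:4084
  48:1385  49:4087  50:3964  51:2005  52:4343  53:4371  54:767  55:2091
  56:2169  57:1766  58:4713  59:4189  60:3437  61:3863  62:1662  63:1791
  64:3719  65:2406  66:3136  67:1094  68:2996  69:3547  70:1565  71:3157
  72:3580
Giant step factor: 4319^(-73) ≡ 2201 (mod 5189).
Scan 3419·2201^i mod 5189 for i = 0, 1, …:
  i=0: 3419   i=1: 1169   i=2: 4414   i=3: 1406
  i=4: 1962   i=5: 1114   i=6: 2706   i=7: 4123
  i=8: 4351   i=9: 2846     …   i=32: 855
  i=33: 3437
Match at i=33, j=60: e = 33·73 + 60 = 2469.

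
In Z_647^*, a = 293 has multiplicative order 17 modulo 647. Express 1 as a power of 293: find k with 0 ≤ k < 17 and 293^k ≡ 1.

Successive powers of 293 modulo 647:
  293^0=1
So 293^0 ≡ 1 (mod 647), giving k = 0.

0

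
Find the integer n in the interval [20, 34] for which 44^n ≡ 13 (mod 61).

20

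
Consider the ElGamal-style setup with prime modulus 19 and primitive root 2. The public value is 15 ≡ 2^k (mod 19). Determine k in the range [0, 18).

11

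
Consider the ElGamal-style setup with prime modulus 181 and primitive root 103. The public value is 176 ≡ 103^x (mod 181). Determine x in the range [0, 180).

6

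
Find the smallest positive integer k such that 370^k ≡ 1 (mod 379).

378

The order of 370 must divide p − 1 = 378 = 2 · 3^3 · 7.
Divisors: 1, 2, 3, 6, 7, 9, 14, 18, 21, 27, 42, 54, 63, 126, 189, 378.
Check each in increasing order: 370^1 ≡ 370;  370^2 ≡ 81;  370^3 ≡ 29;  370^6 ≡ 83;  370^7 ≡ 11;  370^9 ≡ 133;  370^14 ≡ 121;  370^18 ≡ 255;  370^21 ≡ 194;  370^27 ≡ 184;  370^42 ≡ 115;  370^54 ≡ 125;  370^63 ≡ 328;  370^126 ≡ 327;  370^189 ≡ 378;  370^378 ≡ 1.
Smallest exponent giving 1 is 378.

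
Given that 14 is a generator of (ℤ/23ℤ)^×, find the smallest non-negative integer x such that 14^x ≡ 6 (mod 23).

Successive powers of 14 modulo 23:
  14^0=1  14^1=14  14^2=12  14^3=7  14^4=6
So 14^4 ≡ 6 (mod 23), giving x = 4.

4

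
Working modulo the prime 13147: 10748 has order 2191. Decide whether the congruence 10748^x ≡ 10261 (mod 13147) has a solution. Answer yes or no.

no

10261 ∈ ⟨10748⟩ iff 10261^2191 ≡ 1 (mod 13147), since |⟨10748⟩| = 2191.
10261^2191 mod 13147 = 1895.
Since 1895 ≠ 1, 10261 does not lie in the subgroup.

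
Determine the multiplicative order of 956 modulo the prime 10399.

The order of 956 must divide p − 1 = 10398 = 2 · 3 · 1733.
Divisors: 1, 2, 3, 6, 1733, 3466, 5199, 10398.
Check each in increasing order: 956^1 ≡ 956;  956^2 ≡ 9223;  956^3 ≡ 9235;  956^6 ≡ 3026;  956^1733 ≡ 9955;  956^3466 ≡ 9954;  956^5199 ≡ 10398;  956^10398 ≡ 1.
Smallest exponent giving 1 is 10398.

10398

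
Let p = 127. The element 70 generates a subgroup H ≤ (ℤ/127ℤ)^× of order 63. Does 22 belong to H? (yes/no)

22 ∈ ⟨70⟩ iff 22^63 ≡ 1 (mod 127), since |⟨70⟩| = 63.
22^63 mod 127 = 1.
Since 1 = 1, 22 lies in the subgroup.

yes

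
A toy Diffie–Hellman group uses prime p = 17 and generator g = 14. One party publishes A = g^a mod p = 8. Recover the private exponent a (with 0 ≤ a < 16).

10

Successive powers of 14 modulo 17:
  14^0=1  14^1=14  14^2=9  14^3=7  14^4=13  14^5=12
  14^6=15  14^7=6  14^8=16  14^9=3  14^10=8
So 14^10 ≡ 8 (mod 17), giving a = 10.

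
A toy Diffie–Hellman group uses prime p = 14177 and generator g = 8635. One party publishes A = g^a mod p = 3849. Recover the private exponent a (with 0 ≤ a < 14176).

Baby-step giant-step with m = ceil(sqrt(14176)) = 120.
Baby table (8635^j mod 14177 for j=0..119):
  0:1  1:8635  2:6382  3:2571  4:13580  5:5333  6:3559  7:10406
  8:1984  9:6024  10:1827  11:11321  12:6420  13:4630  14:910  15:3792
  16:9227  17:405  18:9633  19:4496  20:6334  21:13401  22:4961  23:9518
  24:3861  25:9608  26:1276  27:2731  28:5834  29:5709  30:3786  31:14125
  32:4644  33:8384  34:8078  35:2690  36:6224  37:13410  38:11791  39:10248
  40:12823  41:4235  42:6742  43:6408  44:249  45:9388  46:1294  47:2214
  48:7294  49:9456  50:7217  51:10880  52:11998  53:11391  54:1259  55:11883
  56:10756  57:4533  58:13935  59:8526  60:849  61:1606  62:2704  63:13698
  64:3519  65:5254  66:1890  67:2423  68:11530  69:10656  70:5830  71:13700
  72:6612  73:3841  74:7032  75:1229  76:8019  77:3597  78:12465  79:3491
  80:4483  81:7495  82:1320  83:14069  84:3102  85:5417  86:5872  87:7768
  88:5293  89:12584  90:10312  91:12560  92:1550  93:1162  94:10731  95:1313
  96:10332  97:959  98:1597  99:10051  100:12968  101:8734  102:10627  103:10601
  104:12923  105:2938  106:6977  107:8322  108:11434  109:3962  110:2769  111:7893
  112:7216  113:2245  114:5616  115:8820  116:1856  117:6550  118:7197  119:8304
Giant step factor: 8635^(-120) ≡ 1675 (mod 14177).
Scan 3849·1675^i mod 14177 for i = 0, 1, …:
  i=0: 3849   i=1: 10717   i=2: 2893   i=3: 11418
  i=4: 377   i=5: 7687   i=6: 3009   i=7: 7240
  i=8: 5665   i=9: 4462   i=10: 2571
Match at i=10, j=3: a = 10·120 + 3 = 1203.

1203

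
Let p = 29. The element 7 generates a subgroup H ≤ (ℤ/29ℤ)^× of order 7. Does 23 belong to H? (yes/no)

23 ∈ ⟨7⟩ iff 23^7 ≡ 1 (mod 29), since |⟨7⟩| = 7.
23^7 mod 29 = 1.
Since 1 = 1, 23 lies in the subgroup.

yes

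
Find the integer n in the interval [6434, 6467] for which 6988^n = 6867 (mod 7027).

Compute 6988^6434 mod 7027 = 596, then multiply by 6988 repeatedly:
  6988^6434=596  6988^6435=4864  6988^6436=33  6988^6437=5740  6988^6438=1004
  6988^6439=3006  6988^6440=2225  6988^6441=4576  6988^6442=4238  6988^6443=3366
  6988^6444=2239  6988^6445=4030  6988^6446=4451  6988^6447=2086  6988^6448=2970
  6988^6449=3629  6988^6450=6036  6988^6451=3514  6988^6452=3494  6988^6453=4274
  6988^6454=1962  6988^6455=779  6988^6456=4754  6988^6457=4323  6988^6458=51
  6988^6459=5038  6988^6460=274  6988^6461=3368  6988^6462=2161  6988^6463=45
  6988^6464=5272  6988^6465=5202  6988^6466=905  6988^6467=6867
Found 6867 at exponent 6467.

6467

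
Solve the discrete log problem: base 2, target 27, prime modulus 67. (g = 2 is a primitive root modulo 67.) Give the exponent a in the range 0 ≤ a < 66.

51

Baby-step giant-step with m = ceil(sqrt(66)) = 9.
Baby table (2^j mod 67 for j=0..8):
  0:1  1:2  2:4  3:8  4:16  5:32  6:64  7:61
  8:55
Giant step factor: 2^(-9) ≡ 53 (mod 67).
Scan 27·53^i mod 67 for i = 0, 1, …:
  i=0: 27   i=1: 24   i=2: 66   i=3: 14
  i=4: 5   i=5: 64
Match at i=5, j=6: a = 5·9 + 6 = 51.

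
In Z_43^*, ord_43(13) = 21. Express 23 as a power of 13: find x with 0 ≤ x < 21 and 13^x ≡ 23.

Successive powers of 13 modulo 43:
  13^0=1  13^1=13  13^2=40  13^3=4  13^4=9  13^5=31
  13^6=16  13^7=36  13^8=38  13^9=21  13^10=15  13^11=23
So 13^11 ≡ 23 (mod 43), giving x = 11.

11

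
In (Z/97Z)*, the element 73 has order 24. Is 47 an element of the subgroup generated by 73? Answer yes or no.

yes

47 ∈ ⟨73⟩ iff 47^24 ≡ 1 (mod 97), since |⟨73⟩| = 24.
47^24 mod 97 = 1.
Since 1 = 1, 47 lies in the subgroup.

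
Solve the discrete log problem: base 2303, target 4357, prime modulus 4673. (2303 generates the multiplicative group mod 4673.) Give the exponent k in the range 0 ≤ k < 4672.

863

Baby-step giant-step with m = ceil(sqrt(4672)) = 69.
Baby table (2303^j mod 4673 for j=0..68):
  0:1  1:2303  2:4627  3:1541  4:2116  5:3882  6:797  7:3675
  8:722  9:3851  10:4172  11:428  12:4354  13:3677  14:655  15:3759
  16:2581  17:4660  18:2772  19:598  20:3332  21:530  22:937  23:3658
  24:3628  25:4633  26:1340  27:1840  28:3782  29:4147  30:3602  31:831
  32:2536  33:3831  34:169  35:1348  36:1572  37:3414  38:2456  39:1838
  40:3849  41:4239  42:520  43:1272  44:4118  45:2237  46:2165  47:4577
  48:3216  49:4416  50:1600  51:2476  52:1168  53:2929  54:2348  55:783
  56:4144  57:1366  58:969  59:2586  60:2156  61:2542  62:3630  63:4566
  64:1248  65:249  66:3341  67:2565  68:523
Giant step factor: 2303^(-69) ≡ 2876 (mod 4673).
Scan 4357·2876^i mod 4673 for i = 0, 1, …:
  i=0: 4357   i=1: 2419   i=2: 3620   i=3: 4349
  i=4: 2776   i=5: 2292   i=6: 2862   i=7: 1959
  i=8: 3119   i=9: 2757   i=10: 3724   i=11: 4381
  i=12: 1348
Match at i=12, j=35: k = 12·69 + 35 = 863.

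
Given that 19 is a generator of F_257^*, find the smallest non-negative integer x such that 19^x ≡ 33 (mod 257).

Baby-step giant-step with m = ceil(sqrt(256)) = 16.
Baby table (19^j mod 257 for j=0..15):
  0:1  1:19  2:104  3:177  4:22  5:161  6:232  7:39
  8:227  9:201  10:221  11:87  12:111  13:53  14:236  15:115
Giant step factor: 19^(-16) ≡ 2 (mod 257).
Scan 33·2^i mod 257 for i = 0, 1, …:
  i=0: 33   i=1: 66   i=2: 132   i=3: 7
  i=4: 14   i=5: 28   i=6: 56   i=7: 112
  i=8: 224   i=9: 191     …   i=13: 229
  i=14: 201
Match at i=14, j=9: x = 14·16 + 9 = 233.

233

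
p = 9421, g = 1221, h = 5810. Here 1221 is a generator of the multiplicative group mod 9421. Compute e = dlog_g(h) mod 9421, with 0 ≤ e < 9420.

2189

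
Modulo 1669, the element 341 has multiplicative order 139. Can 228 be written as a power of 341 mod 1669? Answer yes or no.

228 ∈ ⟨341⟩ iff 228^139 ≡ 1 (mod 1669), since |⟨341⟩| = 139.
228^139 mod 1669 = 1.
Since 1 = 1, 228 lies in the subgroup.

yes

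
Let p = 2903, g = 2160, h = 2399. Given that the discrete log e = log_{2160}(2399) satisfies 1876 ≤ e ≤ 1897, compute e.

Compute 2160^1876 mod 2903 = 1567, then multiply by 2160 repeatedly:
  2160^1876=1567  2160^1877=2725  2160^1878=1619  2160^1879=1828  2160^1880=400
  2160^1881=1809  2160^1882=2  2160^1883=1417  2160^1884=958  2160^1885=2344
  2160^1886=208  2160^1887=2218  2160^1888=930  2160^1889=2827  2160^1890=1311
  2160^1891=1335  2160^1892=921  2160^1893=805  2160^1894=2806  2160^1895=2399
Found 2399 at exponent 1895.

1895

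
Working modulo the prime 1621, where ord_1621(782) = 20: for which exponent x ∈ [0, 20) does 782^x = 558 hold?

3

Successive powers of 782 modulo 1621:
  782^0=1  782^1=782  782^2=407  782^3=558
So 782^3 ≡ 558 (mod 1621), giving x = 3.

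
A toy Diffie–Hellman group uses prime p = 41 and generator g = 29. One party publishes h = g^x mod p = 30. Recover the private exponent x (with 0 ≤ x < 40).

9

Successive powers of 29 modulo 41:
  29^0=1  29^1=29  29^2=21  29^3=35  29^4=31  29^5=38
  29^6=36  29^7=19  29^8=18  29^9=30
So 29^9 ≡ 30 (mod 41), giving x = 9.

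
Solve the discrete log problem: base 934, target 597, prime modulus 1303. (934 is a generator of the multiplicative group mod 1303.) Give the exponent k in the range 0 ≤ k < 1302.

297

Baby-step giant-step with m = ceil(sqrt(1302)) = 37.
Baby table (934^j mod 1303 for j=0..36):
  0:1  1:934  2:649  3:271  4:332  5:1277  6:473  7:65
  8:772  9:489  10:676  11:732  12:916  13:776  14:316  15:666
  16:513  17:941  18:672  19:905  20:926  21:995  22:291  23:770
  24:1227  25:681  26:190  27:252  28:828  29:673  30:536  31:272
  32:1266  33:623  34:744  35:397  36:746
Giant step factor: 934^(-37) ≡ 833 (mod 1303).
Scan 597·833^i mod 1303 for i = 0, 1, …:
  i=0: 597   i=1: 858   i=2: 670   i=3: 426
  i=4: 442   i=5: 740   i=6: 101   i=7: 741
  i=8: 934
Match at i=8, j=1: k = 8·37 + 1 = 297.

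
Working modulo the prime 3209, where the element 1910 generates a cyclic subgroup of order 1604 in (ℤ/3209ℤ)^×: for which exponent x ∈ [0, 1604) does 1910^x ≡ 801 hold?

410

Baby-step giant-step with m = ceil(sqrt(1604)) = 41.
Baby table (1910^j mod 3209 for j=0..40):
  0:1  1:1910  2:2676  3:2432  4:1697  5:180  6:437  7:330
  8:1336  9:605  10:310  11:1644  12:1638  13:3014  14:3003  15:1247
  16:692  17:2821  18:199  19:1428  20:3039  21:2618  22:758  23:521
  24:320  25:1490  26:2726  27:1662  28:719  29:3047  30:1853  31:2912
  32:723  33:1060  34:2930  35:3013  36:1093  37:1780  38:1469  39:1124
  40:19
Giant step factor: 1910^(-41) ≡ 3141 (mod 3209).
Scan 801·3141^i mod 3209 for i = 0, 1, …:
  i=0: 801   i=1: 85   i=2: 638   i=3: 1542
  i=4: 1041   i=5: 3019   i=6: 84   i=7: 706
  i=8: 127   i=9: 991   i=10: 1
Match at i=10, j=0: x = 10·41 + 0 = 410.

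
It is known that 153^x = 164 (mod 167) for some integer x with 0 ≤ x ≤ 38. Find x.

Compute 153^0 mod 167 = 1, then multiply by 153 repeatedly:
  153^0=1  153^1=153  153^2=29  153^3=95  153^4=6
  153^5=83  153^6=7  153^7=69  153^8=36  153^9=164
Found 164 at exponent 9.

9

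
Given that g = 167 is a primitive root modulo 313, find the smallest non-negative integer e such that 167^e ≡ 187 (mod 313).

Baby-step giant-step with m = ceil(sqrt(312)) = 18.
Baby table (167^j mod 313 for j=0..17):
  0:1  1:167  2:32  3:23  4:85  5:110  6:216  7:77
  8:26  9:273  10:206  11:285  12:19  13:43  14:295  15:124
  16:50  17:212
Giant step factor: 167^(-18) ≡ 161 (mod 313).
Scan 187·161^i mod 313 for i = 0, 1, …:
  i=0: 187   i=1: 59   i=2: 109   i=3: 21
  i=4: 251   i=5: 34   i=6: 153   i=7: 219
  i=8: 203   i=9: 131     …   i=15: 221
  i=16: 212
Match at i=16, j=17: e = 16·18 + 17 = 305.

305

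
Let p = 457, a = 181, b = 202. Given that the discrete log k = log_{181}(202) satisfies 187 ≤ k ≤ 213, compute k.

197

Compute 181^187 mod 457 = 99, then multiply by 181 repeatedly:
  181^187=99  181^188=96  181^189=10  181^190=439  181^191=398
  181^192=289  181^193=211  181^194=260  181^195=446  181^196=294
  181^197=202
Found 202 at exponent 197.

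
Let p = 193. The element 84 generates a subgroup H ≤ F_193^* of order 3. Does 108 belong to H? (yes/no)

108 ∈ ⟨84⟩ iff 108^3 ≡ 1 (mod 193), since |⟨84⟩| = 3.
108^3 mod 193 = 1.
Since 1 = 1, 108 lies in the subgroup.

yes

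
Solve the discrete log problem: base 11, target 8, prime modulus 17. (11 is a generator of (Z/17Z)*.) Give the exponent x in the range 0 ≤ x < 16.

Successive powers of 11 modulo 17:
  11^0=1  11^1=11  11^2=2  11^3=5  11^4=4  11^5=10
  11^6=8
So 11^6 ≡ 8 (mod 17), giving x = 6.

6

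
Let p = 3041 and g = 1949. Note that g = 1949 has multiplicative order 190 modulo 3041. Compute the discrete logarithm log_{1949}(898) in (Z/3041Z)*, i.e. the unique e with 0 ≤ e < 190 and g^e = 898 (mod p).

45

Baby-step giant-step with m = ceil(sqrt(190)) = 14.
Baby table (1949^j mod 3041 for j=0..13):
  0:1  1:1949  2:392  3:717  4:1614  5:1292  6:160  7:1658
  8:1900  9:2203  10:2796  11:2973  12:1272  13:713
Giant step factor: 1949^(-14) ≡ 1855 (mod 3041).
Scan 898·1855^i mod 3041 for i = 0, 1, …:
  i=0: 898   i=1: 2363   i=2: 1284   i=3: 717
Match at i=3, j=3: e = 3·14 + 3 = 45.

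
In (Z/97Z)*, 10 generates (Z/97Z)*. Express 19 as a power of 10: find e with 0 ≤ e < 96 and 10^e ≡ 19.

27

Successive powers of 10 modulo 97:
  10^0=1  10^1=10  10^2=3  10^3=30  10^4=9  10^5=90
  10^6=27  10^7=76  10^8=81  10^9=34  10^10=49  10^11=5
  10^12=50  10^13=15  10^14=53  10^15=45  10^16=62  10^17=38
  10^18=89  10^19=17  10^20=73  10^21=51  10^22=25  10^23=56
  10^24=75  10^25=71  10^26=31  10^27=19
So 10^27 ≡ 19 (mod 97), giving e = 27.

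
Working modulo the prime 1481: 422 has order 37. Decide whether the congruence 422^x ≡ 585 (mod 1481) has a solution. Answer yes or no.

yes

585 ∈ ⟨422⟩ iff 585^37 ≡ 1 (mod 1481), since |⟨422⟩| = 37.
585^37 mod 1481 = 1.
Since 1 = 1, 585 lies in the subgroup.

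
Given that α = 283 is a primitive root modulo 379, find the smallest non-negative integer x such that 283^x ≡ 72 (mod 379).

163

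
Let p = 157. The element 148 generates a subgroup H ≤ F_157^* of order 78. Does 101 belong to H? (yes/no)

101 ∈ ⟨148⟩ iff 101^78 ≡ 1 (mod 157), since |⟨148⟩| = 78.
101^78 mod 157 = 1.
Since 1 = 1, 101 lies in the subgroup.

yes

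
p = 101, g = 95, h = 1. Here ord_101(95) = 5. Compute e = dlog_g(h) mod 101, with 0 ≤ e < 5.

Successive powers of 95 modulo 101:
  95^0=1
So 95^0 ≡ 1 (mod 101), giving e = 0.

0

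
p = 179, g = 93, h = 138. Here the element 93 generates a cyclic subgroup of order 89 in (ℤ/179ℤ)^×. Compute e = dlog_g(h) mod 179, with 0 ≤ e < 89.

14

Baby-step giant-step with m = ceil(sqrt(89)) = 10.
Baby table (93^j mod 179 for j=0..9):
  0:1  1:93  2:57  3:110  4:27  5:5  6:107  7:106
  8:13  9:135
Giant step factor: 93^(-10) ≡ 43 (mod 179).
Scan 138·43^i mod 179 for i = 0, 1, …:
  i=0: 138   i=1: 27
Match at i=1, j=4: e = 1·10 + 4 = 14.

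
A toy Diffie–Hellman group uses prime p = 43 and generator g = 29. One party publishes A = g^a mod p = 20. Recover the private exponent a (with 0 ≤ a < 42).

5

Baby-step giant-step with m = ceil(sqrt(42)) = 7.
Baby table (29^j mod 43 for j=0..6):
  0:1  1:29  2:24  3:8  4:17  5:20  6:21
Giant step factor: 29^(-7) ≡ 37 (mod 43).
Scan 20·37^i mod 43 for i = 0, 1, …:
  i=0: 20
Match at i=0, j=5: a = 0·7 + 5 = 5.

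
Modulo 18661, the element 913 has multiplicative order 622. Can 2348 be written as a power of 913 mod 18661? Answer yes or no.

no

2348 ∈ ⟨913⟩ iff 2348^622 ≡ 1 (mod 18661), since |⟨913⟩| = 622.
2348^622 mod 18661 = 17574.
Since 17574 ≠ 1, 2348 does not lie in the subgroup.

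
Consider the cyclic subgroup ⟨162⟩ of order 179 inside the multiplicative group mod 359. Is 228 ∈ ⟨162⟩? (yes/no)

no

228 ∈ ⟨162⟩ iff 228^179 ≡ 1 (mod 359), since |⟨162⟩| = 179.
228^179 mod 359 = 358.
Since 358 ≠ 1, 228 does not lie in the subgroup.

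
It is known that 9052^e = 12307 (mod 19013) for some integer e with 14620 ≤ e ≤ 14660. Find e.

Compute 9052^14620 mod 19013 = 7982, then multiply by 9052 repeatedly:
  9052^14620=7982  9052^14621=3664  9052^14622=7856  9052^14623=3892  9052^14624=18308
  9052^14625=6708  9052^14626=12307
Found 12307 at exponent 14626.

14626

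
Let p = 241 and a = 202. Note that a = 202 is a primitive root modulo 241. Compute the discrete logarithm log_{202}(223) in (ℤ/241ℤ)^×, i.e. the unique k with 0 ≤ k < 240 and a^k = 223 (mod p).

Successive powers of 202 modulo 241:
  202^0=1  202^1=202  202^2=75  202^3=208  202^4=82  202^5=176
  202^6=125  202^7=186  202^8=217  202^9=213  202^10=128  202^11=69
  202^12=201  202^13=114  202^14=133  202^15=115  202^16=94  202^17=190
  202^18=61  202^19=31  202^20=237  202^21=156  202^22=182  202^23=132
  202^24=154  202^25=19  202^26=223
So 202^26 ≡ 223 (mod 241), giving k = 26.

26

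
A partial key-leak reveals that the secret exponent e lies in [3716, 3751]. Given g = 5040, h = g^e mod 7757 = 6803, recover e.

3726

Compute 5040^3716 mod 7757 = 4568, then multiply by 5040 repeatedly:
  5040^3716=4568  5040^3717=7701  5040^3718=4769  5040^3719=4574  5040^3720=6913
  5040^3721=4833  5040^3722=1340  5040^3723=5010  5040^3724=1365  5040^3725=6898
  5040^3726=6803
Found 6803 at exponent 3726.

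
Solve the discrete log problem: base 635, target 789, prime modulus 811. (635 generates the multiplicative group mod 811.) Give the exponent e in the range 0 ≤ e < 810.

Baby-step giant-step with m = ceil(sqrt(810)) = 29.
Baby table (635^j mod 811 for j=0..28):
  0:1  1:635  2:158  3:577  4:634  5:334  6:419  7:57
  8:511  9:85  10:449  11:454  12:385  13:364  14:5  15:742
  16:790  17:452  18:737  19:48  20:473  21:285  22:122  23:425
  24:623  25:648  26:303  27:198  28:25
Giant step factor: 635^(-29) ≡ 496 (mod 811).
Scan 789·496^i mod 811 for i = 0, 1, …:
  i=0: 789   i=1: 442   i=2: 262   i=3: 192
  i=4: 345   i=5: 810   i=6: 315   i=7: 528
  i=8: 746   i=9: 200     …   i=17: 296
  i=18: 25
Match at i=18, j=28: e = 18·29 + 28 = 550.

550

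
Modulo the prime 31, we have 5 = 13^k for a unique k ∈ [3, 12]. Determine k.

Compute 13^3 mod 31 = 27, then multiply by 13 repeatedly:
  13^3=27  13^4=10  13^5=6  13^6=16  13^7=22
  13^8=7  13^9=29  13^10=5
Found 5 at exponent 10.

10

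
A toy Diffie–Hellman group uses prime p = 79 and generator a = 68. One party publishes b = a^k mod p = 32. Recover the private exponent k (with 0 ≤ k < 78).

76

Baby-step giant-step with m = ceil(sqrt(78)) = 9.
Baby table (68^j mod 79 for j=0..8):
  0:1  1:68  2:42  3:12  4:26  5:30  6:65  7:75
  8:44
Giant step factor: 68^(-9) ≡ 71 (mod 79).
Scan 32·71^i mod 79 for i = 0, 1, …:
  i=0: 32   i=1: 60   i=2: 73   i=3: 48
  i=4: 11   i=5: 70   i=6: 72   i=7: 56
  i=8: 26
Match at i=8, j=4: k = 8·9 + 4 = 76.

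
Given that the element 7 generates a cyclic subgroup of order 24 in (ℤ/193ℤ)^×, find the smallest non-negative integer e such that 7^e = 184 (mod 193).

21

Successive powers of 7 modulo 193:
  7^0=1  7^1=7  7^2=49  7^3=150  7^4=85  7^5=16
  7^6=112  7^7=12  7^8=84  7^9=9  7^10=63  7^11=55
  7^12=192  7^13=186  7^14=144  7^15=43  7^16=108  7^17=177
  7^18=81  7^19=181  7^20=109  7^21=184
So 7^21 ≡ 184 (mod 193), giving e = 21.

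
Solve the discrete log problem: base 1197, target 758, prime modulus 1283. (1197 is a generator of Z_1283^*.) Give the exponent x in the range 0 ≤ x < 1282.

114

Baby-step giant-step with m = ceil(sqrt(1282)) = 36.
Baby table (1197^j mod 1283 for j=0..35):
  0:1  1:1197  2:981  3:312  4:111  5:718  6:1119  7:1274
  8:774  9:152  10:1041  11:284  12:1236  13:193  14:81  15:732
  16:1198  17:895  18:10  19:423  20:829  21:554  22:1110  23:765
  24:926  25:1193  26:42  27:237  28:146  29:274  30:813  31:647
  32:810  33:905  34:433  35:1252
Giant step factor: 1197^(-36) ≡ 680 (mod 1283).
Scan 758·680^i mod 1283 for i = 0, 1, …:
  i=0: 758   i=1: 957   i=2: 279   i=3: 1119
Match at i=3, j=6: x = 3·36 + 6 = 114.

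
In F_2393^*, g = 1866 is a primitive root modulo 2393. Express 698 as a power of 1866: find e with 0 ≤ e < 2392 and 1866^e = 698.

Baby-step giant-step with m = ceil(sqrt(2392)) = 49.
Baby table (1866^j mod 2393 for j=0..48):
  0:1  1:1866  2:141  3:2269  4:737  5:1660  6:1018  7:1939
  8:2351  9:597  10:1257  11:422  12:155  13:2070  14:318  15:2317
  16:1764  17:1249  18:2245  19:1420  20:669  21:1601  22:1002  23:799
  24:95  25:188  26:1430  27:185  28:618  29:2155  30:990  31:2337
  32:796  33:1676  34:2158  35:1802  36:367  37:424  38:1494  39:2352
  40:70  41:1398  42:298  43:892  44:1337  45:1336  46:1863  47:1722
  48:1846
Giant step factor: 1866^(-49) ≡ 1217 (mod 2393).
Scan 698·1217^i mod 2393 for i = 0, 1, …:
  i=0: 698   i=1: 2344   i=2: 192   i=3: 1543
  i=4: 1719   i=5: 541   i=6: 322   i=7: 1815
  i=8: 116   i=9: 2378     …   i=14: 1466
  i=15: 1337
Match at i=15, j=44: e = 15·49 + 44 = 779.

779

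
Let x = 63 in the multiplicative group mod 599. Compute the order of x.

26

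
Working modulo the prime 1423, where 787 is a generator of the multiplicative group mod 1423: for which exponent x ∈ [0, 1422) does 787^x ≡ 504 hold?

1367

Baby-step giant-step with m = ceil(sqrt(1422)) = 38.
Baby table (787^j mod 1423 for j=0..37):
  0:1  1:787  2:364  3:445  4:157  5:1181  6:228  7:138
  8:458  9:427  10:221  11:321  12:756  13:158  14:545  15:592
  16:583  17:615  18:185  19:449  20:459  21:1214  22:585  23:766
  24:913  25:1339  26:773  27:730  28:1041  29:1042  30:406  31:770
  32:1215  33:1372  34:1130  35:1358  36:73  37:531
Giant step factor: 787^(-38) ≡ 1169 (mod 1423).
Scan 504·1169^i mod 1423 for i = 0, 1, …:
  i=0: 504   i=1: 54   i=2: 514   i=3: 360
  i=4: 1055   i=5: 977   i=6: 867   i=7: 347
  i=8: 88   i=9: 416     …   i=34: 687
  i=35: 531
Match at i=35, j=37: x = 35·38 + 37 = 1367.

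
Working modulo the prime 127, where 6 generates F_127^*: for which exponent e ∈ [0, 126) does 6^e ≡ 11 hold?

Baby-step giant-step with m = ceil(sqrt(126)) = 12.
Baby table (6^j mod 127 for j=0..11):
  0:1  1:6  2:36  3:89  4:26  5:29  6:47  7:28
  8:41  9:119  10:79  11:93
Giant step factor: 6^(-12) ≡ 94 (mod 127).
Scan 11·94^i mod 127 for i = 0, 1, …:
  i=0: 11   i=1: 18   i=2: 41
Match at i=2, j=8: e = 2·12 + 8 = 32.

32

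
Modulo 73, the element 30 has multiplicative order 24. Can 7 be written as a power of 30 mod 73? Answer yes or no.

7 ∈ ⟨30⟩ iff 7^24 ≡ 1 (mod 73), since |⟨30⟩| = 24.
7^24 mod 73 = 1.
Since 1 = 1, 7 lies in the subgroup.

yes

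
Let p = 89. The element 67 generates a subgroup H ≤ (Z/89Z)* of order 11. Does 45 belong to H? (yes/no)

yes

⟨67⟩ has order 11; its elements mod 89 are {1, 2, 4, 8, 16, 32, 39, 45, 64, 67, 78}.
45 is in this set.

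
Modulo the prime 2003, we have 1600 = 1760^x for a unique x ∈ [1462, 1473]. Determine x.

1472

Compute 1760^1462 mod 2003 = 1765, then multiply by 1760 repeatedly:
  1760^1462=1765  1760^1463=1750  1760^1464=1389  1760^1465=980  1760^1466=217
  1760^1467=1350  1760^1468=442  1760^1469=756  1760^1470=568  1760^1471=183
  1760^1472=1600
Found 1600 at exponent 1472.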